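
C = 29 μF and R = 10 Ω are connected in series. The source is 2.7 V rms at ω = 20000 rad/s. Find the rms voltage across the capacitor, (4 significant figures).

X_C = 1/(ωC) = 1.724 Ω
Z = 10.00 − j1.724 Ω
|Z| = √(10.00² + 1.724²) = 10.15 Ω
I = V/|Z| = 266.1 mA
V_C = I·|Z_C| = 0.2661 × 1.724 = 0.4587 V

0.4587 V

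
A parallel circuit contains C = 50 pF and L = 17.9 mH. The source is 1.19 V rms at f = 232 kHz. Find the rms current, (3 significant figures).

ω = 2πf = 1.458e+06 rad/s
X_L = ωL = 26100 Ω
X_C = 1/(ωC) = 13700 Ω
Parallel: admittances add. Y = 1/(jωL) + jωC
Y = (0 + j3.46e-05) S
|Y| = 3.46e-05 S → |Z| = 1/|Y| = 28900 Ω, ∠Z = −∠Y = -90.0°
I = V/|Z| = 1.19/28900 = 41.1 μA

41.1 μA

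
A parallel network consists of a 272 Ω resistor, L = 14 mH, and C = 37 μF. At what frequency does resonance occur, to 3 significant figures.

ω₀ = 1/√(LC) = 1/√(0.014 × 3.7e-05) = 1389 rad/s
f₀ = ω₀/(2π) = 221 Hz

221 Hz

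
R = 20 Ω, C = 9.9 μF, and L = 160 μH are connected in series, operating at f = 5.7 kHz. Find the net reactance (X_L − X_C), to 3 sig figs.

ω = 2πf = 35810 rad/s
X_L = ωL = 5.73 Ω
X_C = 1/(ωC) = 2.82 Ω
X = 5.73 − 2.82 = 2.91 Ω

2.91 Ω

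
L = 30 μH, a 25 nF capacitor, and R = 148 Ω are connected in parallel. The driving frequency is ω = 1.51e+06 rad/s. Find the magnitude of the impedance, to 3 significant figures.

58.6 Ω

X_L = ωL = 45.3 Ω
X_C = 1/(ωC) = 26.5 Ω
Parallel: admittances add. Y = 1/R + 1/(jωL) + jωC
Y = (0.00676 + j0.0157) S
|Y| = 0.0171 S → |Z| = 1/|Y| = 58.6 Ω, ∠Z = −∠Y = -66.7°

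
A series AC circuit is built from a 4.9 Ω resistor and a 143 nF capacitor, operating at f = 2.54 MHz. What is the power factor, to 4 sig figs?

ω = 2πf = 1.596e+07 rad/s
X_C = 1/(ωC) = 0.4382 Ω
Z = 4.900 − j0.4382 Ω
|Z| = √(4.900² + 0.4382²) = 4.920 Ω
∠Z = arctan(-0.4382/4.900) = -5.110°
cos φ = cos(-5.110°) = 0.9960

0.9960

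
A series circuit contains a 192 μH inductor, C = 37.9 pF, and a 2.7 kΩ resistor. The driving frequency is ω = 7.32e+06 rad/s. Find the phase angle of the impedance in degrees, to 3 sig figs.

-39.2°

X_L = ωL = 1410 Ω
X_C = 1/(ωC) = 3600 Ω
Net reactance X = X_L − X_C = -2200 Ω
Z = 2700 − j2200 Ω
|Z| = √(2700² + 2200²) = 3480 Ω
∠Z = arctan(-2200/2700) = -39.2°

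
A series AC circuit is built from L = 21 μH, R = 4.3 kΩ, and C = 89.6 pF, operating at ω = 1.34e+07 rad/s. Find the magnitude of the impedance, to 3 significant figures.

4340 Ω

X_L = ωL = 281 Ω
X_C = 1/(ωC) = 833 Ω
Net reactance X = X_L − X_C = -551 Ω
Z = 4300 − j551 Ω
|Z| = √(4300² + 551²) = 4340 Ω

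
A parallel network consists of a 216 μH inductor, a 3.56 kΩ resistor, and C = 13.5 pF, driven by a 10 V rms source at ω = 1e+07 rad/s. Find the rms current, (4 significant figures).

4.318 mA

X_L = ωL = 2160 Ω
X_C = 1/(ωC) = 7407 Ω
Parallel: admittances add. Y = 1/R + 1/(jωL) + jωC
Y = (0.0002809 − j0.0003280) S
|Y| = 0.0004318 S → |Z| = 1/|Y| = 2316 Ω, ∠Z = −∠Y = 49.42°
I = V/|Z| = 10/2316 = 4.318 mA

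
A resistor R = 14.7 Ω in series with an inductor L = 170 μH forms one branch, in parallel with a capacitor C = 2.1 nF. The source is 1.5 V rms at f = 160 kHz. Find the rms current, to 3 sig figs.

ω = 2πf = 1.005e+06 rad/s
X_L = ωL = 171 Ω
X_C = 1/(ωC) = 474 Ω
Branch 1 (R+jX_L): Z₁ = 14.7 + j171 Ω, |Z₁| = 172 Ω
Branch 2 (−jX_C): Z₂ = −j474 Ω
Parallel: Z = Z₁Z₂/(Z₁+Z₂), |Z| = 268 Ω, ∠Z = 82.3°
I = V/|Z| = 1.5/268 = 5.60 mA

5.60 mA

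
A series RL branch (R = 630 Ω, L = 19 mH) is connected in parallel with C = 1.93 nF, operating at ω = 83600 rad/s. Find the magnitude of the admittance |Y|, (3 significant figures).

439 μS

X_L = ωL = 1590 Ω
X_C = 1/(ωC) = 6200 Ω
Branch 1 (R+jX_L): Z₁ = 630 + j1590 Ω, |Z₁| = 1710 Ω
Branch 2 (−jX_C): Z₂ = −j6200 Ω
Parallel: Z = Z₁Z₂/(Z₁+Z₂), |Z| = 2280 Ω, ∠Z = 60.6°
|Y| = 1/|Z| = 439 μS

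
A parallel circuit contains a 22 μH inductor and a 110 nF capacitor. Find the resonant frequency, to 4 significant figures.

ω₀ = 1/√(LC) = 1/√(2.2e-05 × 1.1e-07) = 642800 rad/s
f₀ = ω₀/(2π) = 102.3 kHz

102.3 kHz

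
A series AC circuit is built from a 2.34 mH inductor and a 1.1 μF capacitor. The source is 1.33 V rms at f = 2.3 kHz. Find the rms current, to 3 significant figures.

ω = 2πf = 14450 rad/s
X_L = ωL = 33.8 Ω
X_C = 1/(ωC) = 62.9 Ω
Net reactance X = X_L − X_C = -29.1 Ω
Z = − j29.1 Ω
|Z| = √(0² + 29.1²) = 29.1 Ω
I = V/|Z| = 1.33/29.1 = 45.7 mA

45.7 mA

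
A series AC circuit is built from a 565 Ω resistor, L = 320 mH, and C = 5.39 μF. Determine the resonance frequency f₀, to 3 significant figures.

121 Hz

ω₀ = 1/√(LC) = 1/√(0.32 × 5.39e-06) = 761.4 rad/s
f₀ = ω₀/(2π) = 121 Hz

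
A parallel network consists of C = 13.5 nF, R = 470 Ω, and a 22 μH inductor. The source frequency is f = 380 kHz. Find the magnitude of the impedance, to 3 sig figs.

74.8 Ω

ω = 2πf = 2.388e+06 rad/s
X_L = ωL = 52.5 Ω
X_C = 1/(ωC) = 31.0 Ω
Parallel: admittances add. Y = 1/R + 1/(jωL) + jωC
Y = (0.00213 + j0.0132) S
|Y| = 0.0134 S → |Z| = 1/|Y| = 74.8 Ω, ∠Z = −∠Y = -80.8°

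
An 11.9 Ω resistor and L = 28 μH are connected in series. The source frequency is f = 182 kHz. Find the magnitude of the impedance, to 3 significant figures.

34.2 Ω

ω = 2πf = 1.144e+06 rad/s
X_L = ωL = 32.0 Ω
Z = 11.9 + j32.0 Ω
|Z| = √(11.9² + 32.0²) = 34.2 Ω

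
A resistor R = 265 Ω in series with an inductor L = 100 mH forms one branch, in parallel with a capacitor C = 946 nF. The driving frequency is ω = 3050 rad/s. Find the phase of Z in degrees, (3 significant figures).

X_L = ωL = 305 Ω
X_C = 1/(ωC) = 347 Ω
Branch 1 (R+jX_L): Z₁ = 265 + j305 Ω, |Z₁| = 404 Ω
Branch 2 (−jX_C): Z₂ = −j347 Ω
Parallel: Z = Z₁Z₂/(Z₁+Z₂), |Z| = 522 Ω, ∠Z = -32.1°

-32.1°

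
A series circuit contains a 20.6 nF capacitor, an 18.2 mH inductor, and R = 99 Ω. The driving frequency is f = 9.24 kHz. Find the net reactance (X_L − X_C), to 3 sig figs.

ω = 2πf = 58060 rad/s
X_L = ωL = 1060 Ω
X_C = 1/(ωC) = 836 Ω
X = 1060 − 836 = 220 Ω

220 Ω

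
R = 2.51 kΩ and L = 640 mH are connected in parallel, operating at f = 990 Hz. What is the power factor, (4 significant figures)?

0.8459

ω = 2πf = 6220 rad/s
X_L = ωL = 3981 Ω
Parallel: admittances add. Y = 1/R + 1/(jωL)
Y = (0.0003984 − j0.0002512) S
|Y| = 0.0004710 S → |Z| = 1/|Y| = 2123 Ω, ∠Z = −∠Y = 32.23°
cos φ = cos(32.23°) = 0.8459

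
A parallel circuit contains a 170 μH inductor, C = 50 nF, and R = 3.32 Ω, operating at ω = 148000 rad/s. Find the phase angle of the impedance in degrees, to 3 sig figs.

X_L = ωL = 25.2 Ω
X_C = 1/(ωC) = 135 Ω
Parallel: admittances add. Y = 1/R + 1/(jωL) + jωC
Y = (0.301 − j0.0323) S
|Y| = 0.303 S → |Z| = 1/|Y| = 3.30 Ω, ∠Z = −∠Y = 6.13°

6.13°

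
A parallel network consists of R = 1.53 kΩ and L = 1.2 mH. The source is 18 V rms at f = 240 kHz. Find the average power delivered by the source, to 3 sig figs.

ω = 2πf = 1.508e+06 rad/s
X_L = ωL = 1810 Ω
Parallel: admittances add. Y = 1/R + 1/(jωL)
Y = (0.000654 − j0.000553) S
|Y| = 0.000856 S → |Z| = 1/|Y| = 1170 Ω, ∠Z = −∠Y = 40.2°
I = V/|Z| = 15.4 mA
P = VI cos φ = 18 × 0.0154 × cos(40.2°) = 212 mW

212 mW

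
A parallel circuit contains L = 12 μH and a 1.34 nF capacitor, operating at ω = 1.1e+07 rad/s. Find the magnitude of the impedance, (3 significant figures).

140 Ω

X_L = ωL = 132 Ω
X_C = 1/(ωC) = 67.8 Ω
Parallel: admittances add. Y = 1/(jωL) + jωC
Y = (0 + j0.00716) S
|Y| = 0.00716 S → |Z| = 1/|Y| = 140 Ω, ∠Z = −∠Y = -90.0°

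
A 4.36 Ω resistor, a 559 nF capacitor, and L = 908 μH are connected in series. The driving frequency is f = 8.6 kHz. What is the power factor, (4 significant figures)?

0.2636

ω = 2πf = 54040 rad/s
X_L = ωL = 49.06 Ω
X_C = 1/(ωC) = 33.11 Ω
Net reactance X = X_L − X_C = 15.96 Ω
Z = 4.360 + j15.96 Ω
|Z| = √(4.360² + 15.96²) = 16.54 Ω
∠Z = arctan(15.96/4.360) = 74.72°
cos φ = cos(74.72°) = 0.2636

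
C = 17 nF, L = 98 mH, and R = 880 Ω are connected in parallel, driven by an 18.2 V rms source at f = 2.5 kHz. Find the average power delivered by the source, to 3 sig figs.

ω = 2πf = 15710 rad/s
X_L = ωL = 1540 Ω
X_C = 1/(ωC) = 3740 Ω
Parallel: admittances add. Y = 1/R + 1/(jωL) + jωC
Y = (0.00114 − j0.000383) S
|Y| = 0.00120 S → |Z| = 1/|Y| = 834 Ω, ∠Z = −∠Y = 18.6°
I = V/|Z| = 21.8 mA
P = VI cos φ = 18.2 × 0.0218 × cos(18.6°) = 376 mW

376 mW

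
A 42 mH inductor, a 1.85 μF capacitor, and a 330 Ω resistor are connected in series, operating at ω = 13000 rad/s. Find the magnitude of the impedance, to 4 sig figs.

602.8 Ω

X_L = ωL = 546.0 Ω
X_C = 1/(ωC) = 41.58 Ω
Net reactance X = X_L − X_C = 504.4 Ω
Z = 330.0 + j504.4 Ω
|Z| = √(330.0² + 504.4²) = 602.8 Ω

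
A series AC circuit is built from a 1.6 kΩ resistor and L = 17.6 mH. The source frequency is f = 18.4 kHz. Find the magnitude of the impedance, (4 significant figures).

ω = 2πf = 115600 rad/s
X_L = ωL = 2035 Ω
Z = 1600 + j2035 Ω
|Z| = √(1600² + 2035²) = 2588 Ω

2588 Ω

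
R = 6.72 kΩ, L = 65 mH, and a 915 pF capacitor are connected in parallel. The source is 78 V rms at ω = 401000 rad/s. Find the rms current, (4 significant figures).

28.13 mA

X_L = ωL = 26060 Ω
X_C = 1/(ωC) = 2725 Ω
Parallel: admittances add. Y = 1/R + 1/(jωL) + jωC
Y = (0.0001488 + j0.0003285) S
|Y| = 0.0003607 S → |Z| = 1/|Y| = 2773 Ω, ∠Z = −∠Y = -65.63°
I = V/|Z| = 78/2773 = 28.13 mA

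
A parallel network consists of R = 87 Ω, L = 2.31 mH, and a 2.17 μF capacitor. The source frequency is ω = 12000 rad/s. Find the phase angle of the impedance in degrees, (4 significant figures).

41.12°

X_L = ωL = 27.72 Ω
X_C = 1/(ωC) = 38.40 Ω
Parallel: admittances add. Y = 1/R + 1/(jωL) + jωC
Y = (0.01149 − j0.01004) S
|Y| = 0.01526 S → |Z| = 1/|Y| = 65.54 Ω, ∠Z = −∠Y = 41.12°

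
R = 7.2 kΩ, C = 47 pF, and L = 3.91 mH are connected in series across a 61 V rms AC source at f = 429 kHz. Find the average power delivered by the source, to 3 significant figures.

ω = 2πf = 2.695e+06 rad/s
X_L = ωL = 10500 Ω
X_C = 1/(ωC) = 7890 Ω
Net reactance X = X_L − X_C = 2650 Ω
Z = 7200 + j2650 Ω
|Z| = √(7200² + 2650²) = 7670 Ω
∠Z = arctan(2650/7200) = 20.2°
I = V/|Z| = 7.95 mA
P = VI cos φ = 61 × 0.00795 × cos(20.2°) = 455 mW

455 mW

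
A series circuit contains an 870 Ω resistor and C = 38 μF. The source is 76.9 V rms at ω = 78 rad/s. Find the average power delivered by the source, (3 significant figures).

X_C = 1/(ωC) = 337 Ω
Z = 870 − j337 Ω
|Z| = √(870² + 337²) = 933 Ω
∠Z = arctan(-337/870) = -21.2°
I = V/|Z| = 82.4 mA
P = VI cos φ = 76.9 × 0.0824 × cos(-21.2°) = 5.91 W

5.91 W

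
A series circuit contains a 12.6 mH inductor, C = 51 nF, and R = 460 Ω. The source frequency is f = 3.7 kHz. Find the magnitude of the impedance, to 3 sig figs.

717 Ω

ω = 2πf = 23250 rad/s
X_L = ωL = 293 Ω
X_C = 1/(ωC) = 843 Ω
Net reactance X = X_L − X_C = -551 Ω
Z = 460 − j551 Ω
|Z| = √(460² + 551²) = 717 Ω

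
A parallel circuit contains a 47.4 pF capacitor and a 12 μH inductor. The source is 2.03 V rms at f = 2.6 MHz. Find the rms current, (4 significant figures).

ω = 2πf = 1.634e+07 rad/s
X_L = ωL = 196.0 Ω
X_C = 1/(ωC) = 1291 Ω
Parallel: admittances add. Y = 1/(jωL) + jωC
Y = (0 − j0.004327) S
|Y| = 0.004327 S → |Z| = 1/|Y| = 231.1 Ω, ∠Z = −∠Y = 90.00°
I = V/|Z| = 2.03/231.1 = 8.783 mA

8.783 mA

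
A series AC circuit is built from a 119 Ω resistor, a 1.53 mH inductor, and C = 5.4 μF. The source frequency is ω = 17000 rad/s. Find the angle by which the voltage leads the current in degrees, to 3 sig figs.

X_L = ωL = 26.0 Ω
X_C = 1/(ωC) = 10.9 Ω
Net reactance X = X_L − X_C = 15.1 Ω
Z = 119 + j15.1 Ω
|Z| = √(119² + 15.1²) = 120 Ω
∠Z = arctan(15.1/119) = 7.24°

7.24°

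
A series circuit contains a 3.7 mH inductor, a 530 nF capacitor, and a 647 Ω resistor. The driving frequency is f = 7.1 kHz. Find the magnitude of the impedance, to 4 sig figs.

ω = 2πf = 44610 rad/s
X_L = ωL = 165.1 Ω
X_C = 1/(ωC) = 42.29 Ω
Net reactance X = X_L − X_C = 122.8 Ω
Z = 647.0 + j122.8 Ω
|Z| = √(647.0² + 122.8²) = 658.5 Ω

658.5 Ω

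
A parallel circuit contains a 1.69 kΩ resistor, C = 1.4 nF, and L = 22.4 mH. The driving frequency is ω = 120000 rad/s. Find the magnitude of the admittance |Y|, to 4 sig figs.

625.9 μS

X_L = ωL = 2688 Ω
X_C = 1/(ωC) = 5952 Ω
Parallel: admittances add. Y = 1/R + 1/(jωL) + jωC
Y = (0.0005917 − j0.0002040) S
|Y| = 0.0006259 S → |Z| = 1/|Y| = 1598 Ω, ∠Z = −∠Y = 19.02°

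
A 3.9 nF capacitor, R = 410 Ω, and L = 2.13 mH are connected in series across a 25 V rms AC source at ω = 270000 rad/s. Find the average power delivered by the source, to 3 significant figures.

X_L = ωL = 575 Ω
X_C = 1/(ωC) = 950 Ω
Net reactance X = X_L − X_C = -375 Ω
Z = 410 − j375 Ω
|Z| = √(410² + 375²) = 555 Ω
∠Z = arctan(-375/410) = -42.4°
I = V/|Z| = 45.0 mA
P = VI cos φ = 25 × 0.0450 × cos(-42.4°) = 831 mW

831 mW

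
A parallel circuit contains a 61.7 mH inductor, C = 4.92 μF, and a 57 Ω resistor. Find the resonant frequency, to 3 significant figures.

289 Hz

ω₀ = 1/√(LC) = 1/√(0.0617 × 4.92e-06) = 1815 rad/s
f₀ = ω₀/(2π) = 289 Hz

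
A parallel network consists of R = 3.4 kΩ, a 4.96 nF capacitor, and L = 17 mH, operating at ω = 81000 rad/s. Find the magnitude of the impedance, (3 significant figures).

X_L = ωL = 1380 Ω
X_C = 1/(ωC) = 2490 Ω
Parallel: admittances add. Y = 1/R + 1/(jωL) + jωC
Y = (0.000294 − j0.000324) S
|Y| = 0.000438 S → |Z| = 1/|Y| = 2280 Ω, ∠Z = −∠Y = 47.8°

2280 Ω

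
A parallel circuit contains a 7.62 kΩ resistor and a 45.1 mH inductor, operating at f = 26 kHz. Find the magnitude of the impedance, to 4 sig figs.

ω = 2πf = 163400 rad/s
X_L = ωL = 7368 Ω
Parallel: admittances add. Y = 1/R + 1/(jωL)
Y = (0.0001312 − j0.0001357) S
|Y| = 0.0001888 S → |Z| = 1/|Y| = 5297 Ω, ∠Z = −∠Y = 45.96°

5297 Ω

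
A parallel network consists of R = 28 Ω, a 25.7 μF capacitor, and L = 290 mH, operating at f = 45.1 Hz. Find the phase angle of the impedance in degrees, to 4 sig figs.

7.790°

ω = 2πf = 283.4 rad/s
X_L = ωL = 82.18 Ω
X_C = 1/(ωC) = 137.3 Ω
Parallel: admittances add. Y = 1/R + 1/(jωL) + jωC
Y = (0.03571 − j0.004886) S
|Y| = 0.03605 S → |Z| = 1/|Y| = 27.74 Ω, ∠Z = −∠Y = 7.790°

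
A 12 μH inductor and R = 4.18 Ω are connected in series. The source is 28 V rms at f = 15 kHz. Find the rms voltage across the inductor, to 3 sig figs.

ω = 2πf = 94250 rad/s
X_L = ωL = 1.13 Ω
Z = 4.18 + j1.13 Ω
|Z| = √(4.18² + 1.13²) = 4.33 Ω
I = V/|Z| = 6.47 A
V_L = I·|Z_L| = 6.47 × 1.13 = 7.31 V

7.31 V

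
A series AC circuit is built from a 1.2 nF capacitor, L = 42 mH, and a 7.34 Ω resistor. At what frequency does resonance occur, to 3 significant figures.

22.4 kHz

ω₀ = 1/√(LC) = 1/√(0.042 × 1.2e-09) = 140900 rad/s
f₀ = ω₀/(2π) = 22.4 kHz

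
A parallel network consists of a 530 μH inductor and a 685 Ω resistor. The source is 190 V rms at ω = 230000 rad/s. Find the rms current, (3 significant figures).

X_L = ωL = 122 Ω
Parallel: admittances add. Y = 1/R + 1/(jωL)
Y = (0.00146 − j0.00820) S
|Y| = 0.00833 S → |Z| = 1/|Y| = 120 Ω, ∠Z = −∠Y = 79.9°
I = V/|Z| = 190/120 = 1.58 A

1.58 A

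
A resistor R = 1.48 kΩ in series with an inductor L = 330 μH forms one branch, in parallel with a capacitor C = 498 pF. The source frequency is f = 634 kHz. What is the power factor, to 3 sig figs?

0.223

ω = 2πf = 3.984e+06 rad/s
X_L = ωL = 1310 Ω
X_C = 1/(ωC) = 504 Ω
Branch 1 (R+jX_L): Z₁ = 1480 + j1310 Ω, |Z₁| = 1980 Ω
Branch 2 (−jX_C): Z₂ = −j504 Ω
Parallel: Z = Z₁Z₂/(Z₁+Z₂), |Z| = 591 Ω, ∠Z = -77.1°
cos φ = cos(-77.1°) = 0.223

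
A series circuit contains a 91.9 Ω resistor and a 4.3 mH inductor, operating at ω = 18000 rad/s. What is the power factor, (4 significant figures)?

0.7649

X_L = ωL = 77.40 Ω
Z = 91.90 + j77.40 Ω
|Z| = √(91.90² + 77.40²) = 120.2 Ω
∠Z = arctan(77.40/91.90) = 40.10°
cos φ = cos(40.10°) = 0.7649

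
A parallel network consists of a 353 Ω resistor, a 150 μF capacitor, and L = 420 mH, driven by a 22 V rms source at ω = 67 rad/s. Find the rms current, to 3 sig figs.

564 mA

X_L = ωL = 28.1 Ω
X_C = 1/(ωC) = 99.5 Ω
Parallel: admittances add. Y = 1/R + 1/(jωL) + jωC
Y = (0.00283 − j0.0255) S
|Y| = 0.0256 S → |Z| = 1/|Y| = 39.0 Ω, ∠Z = −∠Y = 83.7°
I = V/|Z| = 22/39.0 = 564 mA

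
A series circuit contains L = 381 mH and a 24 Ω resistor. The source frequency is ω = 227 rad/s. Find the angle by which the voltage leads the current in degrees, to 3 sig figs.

74.5°

X_L = ωL = 86.5 Ω
Z = 24.0 + j86.5 Ω
|Z| = √(24.0² + 86.5²) = 89.8 Ω
∠Z = arctan(86.5/24.0) = 74.5°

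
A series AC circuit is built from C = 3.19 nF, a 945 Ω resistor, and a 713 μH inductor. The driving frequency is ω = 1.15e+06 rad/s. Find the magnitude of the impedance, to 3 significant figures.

1090 Ω

X_L = ωL = 820 Ω
X_C = 1/(ωC) = 273 Ω
Net reactance X = X_L − X_C = 547 Ω
Z = 945 + j547 Ω
|Z| = √(945² + 547²) = 1090 Ω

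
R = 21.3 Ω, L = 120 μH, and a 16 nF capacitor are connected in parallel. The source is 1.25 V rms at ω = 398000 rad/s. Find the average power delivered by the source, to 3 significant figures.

73.4 mW

X_L = ωL = 47.8 Ω
X_C = 1/(ωC) = 157 Ω
Parallel: admittances add. Y = 1/R + 1/(jωL) + jωC
Y = (0.0469 − j0.0146) S
|Y| = 0.0492 S → |Z| = 1/|Y| = 20.3 Ω, ∠Z = −∠Y = 17.2°
I = V/|Z| = 61.4 mA
P = VI cos φ = 1.25 × 0.0614 × cos(17.2°) = 73.4 mW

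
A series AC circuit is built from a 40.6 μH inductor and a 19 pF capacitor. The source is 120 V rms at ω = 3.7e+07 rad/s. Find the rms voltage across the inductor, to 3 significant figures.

X_L = ωL = 1500 Ω
X_C = 1/(ωC) = 1420 Ω
Net reactance X = X_L − X_C = 79.7 Ω
Z = j79.7 Ω
|Z| = √(0² + 79.7²) = 79.7 Ω
I = V/|Z| = 1.51 A
V_L = I·|Z_L| = 1.51 × 1500 = 2260 V

2260 V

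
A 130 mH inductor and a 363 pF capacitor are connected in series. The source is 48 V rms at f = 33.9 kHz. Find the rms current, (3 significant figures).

ω = 2πf = 213000 rad/s
X_L = ωL = 27700 Ω
X_C = 1/(ωC) = 12900 Ω
Net reactance X = X_L − X_C = 14800 Ω
Z = j14800 Ω
|Z| = √(0² + 14800²) = 14800 Ω
I = V/|Z| = 48/14800 = 3.25 mA

3.25 mA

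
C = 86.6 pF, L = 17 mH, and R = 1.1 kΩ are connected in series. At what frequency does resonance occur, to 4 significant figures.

131.2 kHz

ω₀ = 1/√(LC) = 1/√(0.017 × 8.66e-11) = 824200 rad/s
f₀ = ω₀/(2π) = 131.2 kHz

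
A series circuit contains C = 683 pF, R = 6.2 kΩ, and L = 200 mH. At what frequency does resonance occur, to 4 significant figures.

13.62 kHz

ω₀ = 1/√(LC) = 1/√(0.2 × 6.83e-10) = 85560 rad/s
f₀ = ω₀/(2π) = 13.62 kHz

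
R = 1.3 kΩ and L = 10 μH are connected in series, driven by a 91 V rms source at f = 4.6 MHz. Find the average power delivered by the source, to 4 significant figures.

6.070 W

ω = 2πf = 2.89e+07 rad/s
X_L = ωL = 289.0 Ω
Z = 1300 + j289.0 Ω
|Z| = √(1300² + 289.0²) = 1332 Ω
∠Z = arctan(289.0/1300) = 12.53°
I = V/|Z| = 68.33 mA
P = VI cos φ = 91 × 0.06833 × cos(12.53°) = 6.070 W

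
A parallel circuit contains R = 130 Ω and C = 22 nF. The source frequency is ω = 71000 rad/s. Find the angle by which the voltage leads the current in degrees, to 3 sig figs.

-11.5°

X_C = 1/(ωC) = 640 Ω
Parallel: admittances add. Y = 1/R + jωC
Y = (0.00769 + j0.00156) S
|Y| = 0.00785 S → |Z| = 1/|Y| = 127 Ω, ∠Z = −∠Y = -11.5°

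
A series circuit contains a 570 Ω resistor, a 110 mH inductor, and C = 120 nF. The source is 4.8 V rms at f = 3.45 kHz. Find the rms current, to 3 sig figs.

2.31 mA

ω = 2πf = 21680 rad/s
X_L = ωL = 2380 Ω
X_C = 1/(ωC) = 384 Ω
Net reactance X = X_L − X_C = 2000 Ω
Z = 570 + j2000 Ω
|Z| = √(570² + 2000²) = 2080 Ω
I = V/|Z| = 4.8/2080 = 2.31 mA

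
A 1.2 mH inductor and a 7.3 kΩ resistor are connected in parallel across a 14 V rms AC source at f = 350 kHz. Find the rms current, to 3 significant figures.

ω = 2πf = 2.199e+06 rad/s
X_L = ωL = 2640 Ω
Parallel: admittances add. Y = 1/R + 1/(jωL)
Y = (0.000137 − j0.000379) S
|Y| = 0.000403 S → |Z| = 1/|Y| = 2480 Ω, ∠Z = −∠Y = 70.1°
I = V/|Z| = 14/2480 = 5.64 mA

5.64 mA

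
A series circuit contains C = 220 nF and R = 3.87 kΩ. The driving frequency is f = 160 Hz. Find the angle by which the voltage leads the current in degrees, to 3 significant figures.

-49.4°

ω = 2πf = 1005 rad/s
X_C = 1/(ωC) = 4520 Ω
Z = 3870 − j4520 Ω
|Z| = √(3870² + 4520²) = 5950 Ω
∠Z = arctan(-4520/3870) = -49.4°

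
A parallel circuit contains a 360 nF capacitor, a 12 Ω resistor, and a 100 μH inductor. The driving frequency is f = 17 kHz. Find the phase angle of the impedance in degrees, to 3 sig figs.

ω = 2πf = 106800 rad/s
X_L = ωL = 10.7 Ω
X_C = 1/(ωC) = 26.0 Ω
Parallel: admittances add. Y = 1/R + 1/(jωL) + jωC
Y = (0.0833 − j0.0552) S
|Y| = 0.0999 S → |Z| = 1/|Y| = 10.0 Ω, ∠Z = −∠Y = 33.5°

33.5°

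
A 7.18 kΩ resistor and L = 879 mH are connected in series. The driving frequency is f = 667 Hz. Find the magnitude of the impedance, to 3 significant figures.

ω = 2πf = 4191 rad/s
X_L = ωL = 3680 Ω
Z = 7180 + j3680 Ω
|Z| = √(7180² + 3680²) = 8070 Ω

8070 Ω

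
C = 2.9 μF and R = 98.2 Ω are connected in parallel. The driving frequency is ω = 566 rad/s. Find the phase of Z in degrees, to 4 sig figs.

X_C = 1/(ωC) = 609.2 Ω
Parallel: admittances add. Y = 1/R + jωC
Y = (0.01018 + j0.001641) S
|Y| = 0.01031 S → |Z| = 1/|Y| = 96.95 Ω, ∠Z = −∠Y = -9.156°

-9.156°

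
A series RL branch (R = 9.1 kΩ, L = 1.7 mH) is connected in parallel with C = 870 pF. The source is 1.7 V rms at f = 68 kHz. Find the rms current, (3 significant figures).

ω = 2πf = 427300 rad/s
X_L = ωL = 726 Ω
X_C = 1/(ωC) = 2690 Ω
Branch 1 (R+jX_L): Z₁ = 9100 + j726 Ω, |Z₁| = 9130 Ω
Branch 2 (−jX_C): Z₂ = −j2690 Ω
Parallel: Z = Z₁Z₂/(Z₁+Z₂), |Z| = 2640 Ω, ∠Z = -73.3°
I = V/|Z| = 1.7/2640 = 644 μA

644 μA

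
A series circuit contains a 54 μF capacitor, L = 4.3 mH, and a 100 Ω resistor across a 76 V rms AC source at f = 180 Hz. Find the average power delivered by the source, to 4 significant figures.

57.00 W

ω = 2πf = 1131 rad/s
X_L = ωL = 4.863 Ω
X_C = 1/(ωC) = 16.37 Ω
Net reactance X = X_L − X_C = -11.51 Ω
Z = 100.0 − j11.51 Ω
|Z| = √(100.0² + 11.51²) = 100.7 Ω
∠Z = arctan(-11.51/100.0) = -6.566°
I = V/|Z| = 755.0 mA
P = VI cos φ = 76 × 0.7550 × cos(-6.566°) = 57.00 W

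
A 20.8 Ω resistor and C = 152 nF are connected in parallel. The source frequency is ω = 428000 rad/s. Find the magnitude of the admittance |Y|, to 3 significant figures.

X_C = 1/(ωC) = 15.4 Ω
Parallel: admittances add. Y = 1/R + jωC
Y = (0.0481 + j0.0651) S
|Y| = 0.0809 S → |Z| = 1/|Y| = 12.4 Ω, ∠Z = −∠Y = -53.5°

80.9 mS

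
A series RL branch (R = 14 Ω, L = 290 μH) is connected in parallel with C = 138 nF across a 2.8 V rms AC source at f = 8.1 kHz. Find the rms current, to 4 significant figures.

ω = 2πf = 50890 rad/s
X_L = ωL = 14.76 Ω
X_C = 1/(ωC) = 142.4 Ω
Branch 1 (R+jX_L): Z₁ = 14.00 + j14.76 Ω, |Z₁| = 20.34 Ω
Branch 2 (−jX_C): Z₂ = −j142.4 Ω
Parallel: Z = Z₁Z₂/(Z₁+Z₂), |Z| = 22.56 Ω, ∠Z = 40.25°
I = V/|Z| = 2.8/22.56 = 124.1 mA

124.1 mA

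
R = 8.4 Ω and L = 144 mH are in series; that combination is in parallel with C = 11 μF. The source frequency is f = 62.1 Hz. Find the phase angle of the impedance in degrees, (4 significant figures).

ω = 2πf = 390.2 rad/s
X_L = ωL = 56.19 Ω
X_C = 1/(ωC) = 233.0 Ω
Branch 1 (R+jX_L): Z₁ = 8.400 + j56.19 Ω, |Z₁| = 56.81 Ω
Branch 2 (−jX_C): Z₂ = −j233.0 Ω
Parallel: Z = Z₁Z₂/(Z₁+Z₂), |Z| = 74.78 Ω, ∠Z = 78.78°

78.78°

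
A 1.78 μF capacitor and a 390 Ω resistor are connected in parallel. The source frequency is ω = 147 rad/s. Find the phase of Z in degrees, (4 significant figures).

-5.827°

X_C = 1/(ωC) = 3822 Ω
Parallel: admittances add. Y = 1/R + jωC
Y = (0.002564 + j0.0002617) S
|Y| = 0.002577 S → |Z| = 1/|Y| = 388.0 Ω, ∠Z = −∠Y = -5.827°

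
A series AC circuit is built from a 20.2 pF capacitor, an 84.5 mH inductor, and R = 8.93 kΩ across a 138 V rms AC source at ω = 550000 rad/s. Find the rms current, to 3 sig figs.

3.11 mA

X_L = ωL = 46500 Ω
X_C = 1/(ωC) = 90000 Ω
Net reactance X = X_L − X_C = -43500 Ω
Z = 8930 − j43500 Ω
|Z| = √(8930² + 43500²) = 44400 Ω
I = V/|Z| = 138/44400 = 3.11 mA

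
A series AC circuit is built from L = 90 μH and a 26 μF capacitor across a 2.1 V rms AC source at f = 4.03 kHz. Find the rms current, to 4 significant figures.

2.763 A

ω = 2πf = 25320 rad/s
X_L = ωL = 2.279 Ω
X_C = 1/(ωC) = 1.519 Ω
Net reactance X = X_L − X_C = 0.7600 Ω
Z = j0.7600 Ω
|Z| = √(0² + 0.7600²) = 0.7600 Ω
I = V/|Z| = 2.1/0.7600 = 2.763 A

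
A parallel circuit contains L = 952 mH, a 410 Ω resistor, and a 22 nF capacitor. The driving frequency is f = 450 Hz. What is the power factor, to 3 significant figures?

0.992

ω = 2πf = 2827 rad/s
X_L = ωL = 2690 Ω
X_C = 1/(ωC) = 16100 Ω
Parallel: admittances add. Y = 1/R + 1/(jωL) + jωC
Y = (0.00244 − j0.000309) S
|Y| = 0.00246 S → |Z| = 1/|Y| = 407 Ω, ∠Z = −∠Y = 7.23°
cos φ = cos(7.23°) = 0.992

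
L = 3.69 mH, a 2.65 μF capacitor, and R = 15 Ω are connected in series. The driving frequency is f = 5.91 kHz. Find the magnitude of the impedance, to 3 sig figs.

ω = 2πf = 37130 rad/s
X_L = ωL = 137 Ω
X_C = 1/(ωC) = 10.2 Ω
Net reactance X = X_L − X_C = 127 Ω
Z = 15.0 + j127 Ω
|Z| = √(15.0² + 127²) = 128 Ω

128 Ω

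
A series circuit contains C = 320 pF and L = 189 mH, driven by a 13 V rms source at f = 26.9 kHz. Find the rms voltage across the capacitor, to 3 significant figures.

ω = 2πf = 169000 rad/s
X_L = ωL = 31900 Ω
X_C = 1/(ωC) = 18500 Ω
Net reactance X = X_L − X_C = 13500 Ω
Z = j13500 Ω
|Z| = √(0² + 13500²) = 13500 Ω
I = V/|Z| = 966 μA
V_C = I·|Z_C| = 0.000966 × 18500 = 17.9 V

17.9 V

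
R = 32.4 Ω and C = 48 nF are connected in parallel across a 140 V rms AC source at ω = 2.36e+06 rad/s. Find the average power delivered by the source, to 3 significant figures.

X_C = 1/(ωC) = 8.83 Ω
Parallel: admittances add. Y = 1/R + jωC
Y = (0.0309 + j0.113) S
|Y| = 0.117 S → |Z| = 1/|Y| = 8.52 Ω, ∠Z = −∠Y = -74.8°
I = V/|Z| = 16.4 A
P = VI cos φ = 140 × 16.4 × cos(-74.8°) = 605 W

605 W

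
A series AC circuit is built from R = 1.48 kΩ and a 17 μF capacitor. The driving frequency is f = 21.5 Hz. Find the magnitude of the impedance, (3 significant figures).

ω = 2πf = 135.1 rad/s
X_C = 1/(ωC) = 435 Ω
Z = 1480 − j435 Ω
|Z| = √(1480² + 435²) = 1540 Ω

1540 Ω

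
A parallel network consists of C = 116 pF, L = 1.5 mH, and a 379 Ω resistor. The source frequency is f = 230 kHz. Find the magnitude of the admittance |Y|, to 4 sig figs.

2.655 mS

ω = 2πf = 1.445e+06 rad/s
X_L = ωL = 2168 Ω
X_C = 1/(ωC) = 5965 Ω
Parallel: admittances add. Y = 1/R + 1/(jωL) + jωC
Y = (0.002639 − j0.0002937) S
|Y| = 0.002655 S → |Z| = 1/|Y| = 376.7 Ω, ∠Z = −∠Y = 6.351°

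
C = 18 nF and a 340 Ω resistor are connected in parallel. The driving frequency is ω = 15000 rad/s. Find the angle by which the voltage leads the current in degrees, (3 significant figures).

-5.25°

X_C = 1/(ωC) = 3700 Ω
Parallel: admittances add. Y = 1/R + jωC
Y = (0.00294 + j0.000270) S
|Y| = 0.00295 S → |Z| = 1/|Y| = 339 Ω, ∠Z = −∠Y = -5.25°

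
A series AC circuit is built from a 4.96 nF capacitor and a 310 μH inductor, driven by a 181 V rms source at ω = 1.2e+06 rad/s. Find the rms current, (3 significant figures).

887 mA

X_L = ωL = 372 Ω
X_C = 1/(ωC) = 168 Ω
Net reactance X = X_L − X_C = 204 Ω
Z = j204 Ω
|Z| = √(0² + 204²) = 204 Ω
I = V/|Z| = 181/204 = 887 mA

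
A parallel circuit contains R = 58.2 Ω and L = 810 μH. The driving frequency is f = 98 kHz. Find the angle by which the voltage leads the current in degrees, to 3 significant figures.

ω = 2πf = 615800 rad/s
X_L = ωL = 499 Ω
Parallel: admittances add. Y = 1/R + 1/(jωL)
Y = (0.0172 − j0.00200) S
|Y| = 0.0173 S → |Z| = 1/|Y| = 57.8 Ω, ∠Z = −∠Y = 6.66°

6.66°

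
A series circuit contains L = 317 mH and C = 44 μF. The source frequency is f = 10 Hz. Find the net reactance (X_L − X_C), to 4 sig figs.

ω = 2πf = 62.83 rad/s
X_L = ωL = 19.92 Ω
X_C = 1/(ωC) = 361.7 Ω
X = 19.92 − 361.7 = -341.8 Ω

-341.8 Ω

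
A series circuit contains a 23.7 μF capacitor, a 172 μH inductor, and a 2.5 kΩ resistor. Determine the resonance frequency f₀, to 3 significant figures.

ω₀ = 1/√(LC) = 1/√(0.000172 × 2.37e-05) = 15660 rad/s
f₀ = ω₀/(2π) = 2.49 kHz

2.49 kHz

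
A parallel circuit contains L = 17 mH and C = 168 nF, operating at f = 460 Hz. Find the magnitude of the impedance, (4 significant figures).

ω = 2πf = 2890 rad/s
X_L = ωL = 49.13 Ω
X_C = 1/(ωC) = 2059 Ω
Parallel: admittances add. Y = 1/(jωL) + jωC
Y = (0 − j0.01987) S
|Y| = 0.01987 S → |Z| = 1/|Y| = 50.34 Ω, ∠Z = −∠Y = 90.00°

50.34 Ω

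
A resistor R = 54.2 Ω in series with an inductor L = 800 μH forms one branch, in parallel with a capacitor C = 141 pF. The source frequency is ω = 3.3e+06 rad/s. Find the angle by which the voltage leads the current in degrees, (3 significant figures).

X_L = ωL = 2640 Ω
X_C = 1/(ωC) = 2150 Ω
Branch 1 (R+jX_L): Z₁ = 54.2 + j2640 Ω, |Z₁| = 2640 Ω
Branch 2 (−jX_C): Z₂ = −j2150 Ω
Parallel: Z = Z₁Z₂/(Z₁+Z₂), |Z| = 11500 Ω, ∠Z = -84.9°

-84.9°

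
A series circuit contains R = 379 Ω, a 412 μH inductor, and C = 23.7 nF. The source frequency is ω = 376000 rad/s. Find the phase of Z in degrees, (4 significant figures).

X_L = ωL = 154.9 Ω
X_C = 1/(ωC) = 112.2 Ω
Net reactance X = X_L − X_C = 42.69 Ω
Z = 379.0 + j42.69 Ω
|Z| = √(379.0² + 42.69²) = 381.4 Ω
∠Z = arctan(42.69/379.0) = 6.427°

6.427°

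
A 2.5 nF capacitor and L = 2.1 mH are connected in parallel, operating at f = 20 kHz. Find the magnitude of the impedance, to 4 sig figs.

ω = 2πf = 125700 rad/s
X_L = ωL = 263.9 Ω
X_C = 1/(ωC) = 3183 Ω
Parallel: admittances add. Y = 1/(jωL) + jωC
Y = (0 − j0.003475) S
|Y| = 0.003475 S → |Z| = 1/|Y| = 287.7 Ω, ∠Z = −∠Y = 90.00°

287.7 Ω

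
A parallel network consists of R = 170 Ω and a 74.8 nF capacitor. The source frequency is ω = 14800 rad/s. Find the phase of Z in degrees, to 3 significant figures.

X_C = 1/(ωC) = 903 Ω
Parallel: admittances add. Y = 1/R + jωC
Y = (0.00588 + j0.00111) S
|Y| = 0.00599 S → |Z| = 1/|Y| = 167 Ω, ∠Z = −∠Y = -10.7°

-10.7°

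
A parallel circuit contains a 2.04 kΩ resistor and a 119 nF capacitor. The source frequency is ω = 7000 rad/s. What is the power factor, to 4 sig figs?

0.5072

X_C = 1/(ωC) = 1200 Ω
Parallel: admittances add. Y = 1/R + jωC
Y = (0.0004902 + j0.0008330) S
|Y| = 0.0009665 S → |Z| = 1/|Y| = 1035 Ω, ∠Z = −∠Y = -59.52°
cos φ = cos(-59.52°) = 0.5072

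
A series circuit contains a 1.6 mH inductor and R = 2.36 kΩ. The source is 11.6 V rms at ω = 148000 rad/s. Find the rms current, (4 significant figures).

X_L = ωL = 236.8 Ω
Z = 2360 + j236.8 Ω
|Z| = √(2360² + 236.8²) = 2372 Ω
I = V/|Z| = 11.6/2372 = 4.891 mA

4.891 mA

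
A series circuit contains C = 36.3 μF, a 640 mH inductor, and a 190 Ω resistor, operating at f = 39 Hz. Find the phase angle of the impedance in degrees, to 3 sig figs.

ω = 2πf = 245.0 rad/s
X_L = ωL = 157 Ω
X_C = 1/(ωC) = 112 Ω
Net reactance X = X_L − X_C = 44.4 Ω
Z = 190 + j44.4 Ω
|Z| = √(190² + 44.4²) = 195 Ω
∠Z = arctan(44.4/190) = 13.2°

13.2°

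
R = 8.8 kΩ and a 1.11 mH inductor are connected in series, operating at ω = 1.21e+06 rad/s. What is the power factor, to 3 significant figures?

X_L = ωL = 1340 Ω
Z = 8800 + j1340 Ω
|Z| = √(8800² + 1340²) = 8900 Ω
∠Z = arctan(1340/8800) = 8.68°
cos φ = cos(8.68°) = 0.989

0.989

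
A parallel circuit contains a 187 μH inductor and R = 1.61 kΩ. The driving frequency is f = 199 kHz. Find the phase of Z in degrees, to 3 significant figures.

ω = 2πf = 1.25e+06 rad/s
X_L = ωL = 234 Ω
Parallel: admittances add. Y = 1/R + 1/(jωL)
Y = (0.000621 − j0.00428) S
|Y| = 0.00432 S → |Z| = 1/|Y| = 231 Ω, ∠Z = −∠Y = 81.7°

81.7°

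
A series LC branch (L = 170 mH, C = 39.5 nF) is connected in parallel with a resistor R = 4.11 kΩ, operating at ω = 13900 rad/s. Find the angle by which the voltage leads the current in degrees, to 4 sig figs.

X_L = ωL = 2363 Ω
X_C = 1/(ωC) = 1821 Ω
Branch 1: Z₁ = R = 4110 Ω
Branch 2 (series LC): Z₂ = j(X_L − X_C) = j541.7 Ω
Parallel: Z = Z₁Z₂/(Z₁+Z₂), |Z| = 537.0 Ω, ∠Z = 82.49°

82.49°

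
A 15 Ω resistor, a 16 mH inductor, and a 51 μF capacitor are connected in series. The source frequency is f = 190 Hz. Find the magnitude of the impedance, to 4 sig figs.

ω = 2πf = 1194 rad/s
X_L = ωL = 19.10 Ω
X_C = 1/(ωC) = 16.42 Ω
Net reactance X = X_L − X_C = 2.676 Ω
Z = 15.00 + j2.676 Ω
|Z| = √(15.00² + 2.676²) = 15.24 Ω

15.24 Ω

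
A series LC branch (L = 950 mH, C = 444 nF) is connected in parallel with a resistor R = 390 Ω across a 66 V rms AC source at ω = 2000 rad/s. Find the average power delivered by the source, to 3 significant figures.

11.2 W

X_L = ωL = 1900 Ω
X_C = 1/(ωC) = 1130 Ω
Branch 1: Z₁ = R = 390 Ω
Branch 2 (series LC): Z₂ = j(X_L − X_C) = j774 Ω
Parallel: Z = Z₁Z₂/(Z₁+Z₂), |Z| = 348 Ω, ∠Z = 26.7°
I = V/|Z| = 190 mA
P = VI cos φ = 66 × 0.190 × cos(26.7°) = 11.2 W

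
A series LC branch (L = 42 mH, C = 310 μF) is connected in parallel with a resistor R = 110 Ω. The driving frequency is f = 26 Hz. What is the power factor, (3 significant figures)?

ω = 2πf = 163.4 rad/s
X_L = ωL = 6.86 Ω
X_C = 1/(ωC) = 19.7 Ω
Branch 1: Z₁ = R = 110 Ω
Branch 2 (series LC): Z₂ = j(X_L − X_C) = −j12.9 Ω
Parallel: Z = Z₁Z₂/(Z₁+Z₂), |Z| = 12.8 Ω, ∠Z = -83.3°
cos φ = cos(-83.3°) = 0.116

0.116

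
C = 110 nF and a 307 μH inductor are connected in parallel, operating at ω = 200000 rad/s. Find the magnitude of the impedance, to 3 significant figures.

X_L = ωL = 61.4 Ω
X_C = 1/(ωC) = 45.5 Ω
Parallel: admittances add. Y = 1/(jωL) + jωC
Y = (0 + j0.00571) S
|Y| = 0.00571 S → |Z| = 1/|Y| = 175 Ω, ∠Z = −∠Y = -90.0°

175 Ω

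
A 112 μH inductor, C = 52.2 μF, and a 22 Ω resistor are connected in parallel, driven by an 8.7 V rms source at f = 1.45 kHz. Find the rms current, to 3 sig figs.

ω = 2πf = 9111 rad/s
X_L = ωL = 1.02 Ω
X_C = 1/(ωC) = 2.10 Ω
Parallel: admittances add. Y = 1/R + 1/(jωL) + jωC
Y = (0.0455 − j0.504) S
|Y| = 0.506 S → |Z| = 1/|Y| = 1.97 Ω, ∠Z = −∠Y = 84.9°
I = V/|Z| = 8.7/1.97 = 4.41 A

4.41 A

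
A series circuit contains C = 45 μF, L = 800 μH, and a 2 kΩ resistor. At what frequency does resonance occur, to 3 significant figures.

839 Hz

ω₀ = 1/√(LC) = 1/√(0.0008 × 4.5e-05) = 5270 rad/s
f₀ = ω₀/(2π) = 839 Hz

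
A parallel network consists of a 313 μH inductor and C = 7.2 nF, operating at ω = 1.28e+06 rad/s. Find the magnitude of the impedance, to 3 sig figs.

X_L = ωL = 401 Ω
X_C = 1/(ωC) = 109 Ω
Parallel: admittances add. Y = 1/(jωL) + jωC
Y = (0 + j0.00672) S
|Y| = 0.00672 S → |Z| = 1/|Y| = 149 Ω, ∠Z = −∠Y = -90.0°

149 Ω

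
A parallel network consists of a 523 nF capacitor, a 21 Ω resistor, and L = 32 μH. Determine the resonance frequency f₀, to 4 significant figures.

ω₀ = 1/√(LC) = 1/√(3.2e-05 × 5.23e-07) = 244400 rad/s
f₀ = ω₀/(2π) = 38.90 kHz

38.90 kHz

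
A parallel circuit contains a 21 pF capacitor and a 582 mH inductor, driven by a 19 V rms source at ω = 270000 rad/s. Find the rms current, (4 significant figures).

13.18 μA

X_L = ωL = 157100 Ω
X_C = 1/(ωC) = 176400 Ω
Parallel: admittances add. Y = 1/(jωL) + jωC
Y = (0 − j6.938e-07) S
|Y| = 6.938e-07 S → |Z| = 1/|Y| = 1.441e+06 Ω, ∠Z = −∠Y = 90.00°
I = V/|Z| = 19/1.441e+06 = 13.18 μA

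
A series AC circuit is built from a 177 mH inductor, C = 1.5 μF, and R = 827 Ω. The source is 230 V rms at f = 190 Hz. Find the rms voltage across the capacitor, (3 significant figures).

ω = 2πf = 1194 rad/s
X_L = ωL = 211 Ω
X_C = 1/(ωC) = 558 Ω
Net reactance X = X_L − X_C = -347 Ω
Z = 827 − j347 Ω
|Z| = √(827² + 347²) = 897 Ω
I = V/|Z| = 256 mA
V_C = I·|Z_C| = 0.256 × 558 = 143 V

143 V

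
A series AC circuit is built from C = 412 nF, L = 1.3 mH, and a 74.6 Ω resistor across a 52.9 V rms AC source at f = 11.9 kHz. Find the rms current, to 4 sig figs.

535.6 mA

ω = 2πf = 74770 rad/s
X_L = ωL = 97.20 Ω
X_C = 1/(ωC) = 32.46 Ω
Net reactance X = X_L − X_C = 64.74 Ω
Z = 74.60 + j64.74 Ω
|Z| = √(74.60² + 64.74²) = 98.77 Ω
I = V/|Z| = 52.9/98.77 = 535.6 mA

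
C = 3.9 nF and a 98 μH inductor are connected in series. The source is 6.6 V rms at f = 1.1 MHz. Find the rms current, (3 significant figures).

10.3 mA

ω = 2πf = 6.912e+06 rad/s
X_L = ωL = 677 Ω
X_C = 1/(ωC) = 37.1 Ω
Net reactance X = X_L − X_C = 640 Ω
Z = j640 Ω
|Z| = √(0² + 640²) = 640 Ω
I = V/|Z| = 6.6/640 = 10.3 mA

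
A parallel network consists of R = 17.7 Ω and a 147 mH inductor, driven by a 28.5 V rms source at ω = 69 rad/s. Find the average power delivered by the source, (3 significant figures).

45.9 W

X_L = ωL = 10.1 Ω
Parallel: admittances add. Y = 1/R + 1/(jωL)
Y = (0.0565 − j0.0986) S
|Y| = 0.114 S → |Z| = 1/|Y| = 8.80 Ω, ∠Z = −∠Y = 60.2°
I = V/|Z| = 3.24 A
P = VI cos φ = 28.5 × 3.24 × cos(60.2°) = 45.9 W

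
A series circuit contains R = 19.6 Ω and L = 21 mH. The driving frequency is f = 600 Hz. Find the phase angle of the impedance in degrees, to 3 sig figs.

ω = 2πf = 3770 rad/s
X_L = ωL = 79.2 Ω
Z = 19.6 + j79.2 Ω
|Z| = √(19.6² + 79.2²) = 81.6 Ω
∠Z = arctan(79.2/19.6) = 76.1°

76.1°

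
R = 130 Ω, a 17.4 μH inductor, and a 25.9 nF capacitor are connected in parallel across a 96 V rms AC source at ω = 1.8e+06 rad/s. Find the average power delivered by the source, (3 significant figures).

70.9 W

X_L = ωL = 31.3 Ω
X_C = 1/(ωC) = 21.5 Ω
Parallel: admittances add. Y = 1/R + 1/(jωL) + jωC
Y = (0.00769 + j0.0147) S
|Y| = 0.0166 S → |Z| = 1/|Y| = 60.3 Ω, ∠Z = −∠Y = -62.4°
I = V/|Z| = 1.59 A
P = VI cos φ = 96 × 1.59 × cos(-62.4°) = 70.9 W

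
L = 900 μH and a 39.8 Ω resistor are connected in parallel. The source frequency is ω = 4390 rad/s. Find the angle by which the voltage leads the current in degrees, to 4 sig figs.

X_L = ωL = 3.951 Ω
Parallel: admittances add. Y = 1/R + 1/(jωL)
Y = (0.02513 − j0.2531) S
|Y| = 0.2543 S → |Z| = 1/|Y| = 3.932 Ω, ∠Z = −∠Y = 84.33°

84.33°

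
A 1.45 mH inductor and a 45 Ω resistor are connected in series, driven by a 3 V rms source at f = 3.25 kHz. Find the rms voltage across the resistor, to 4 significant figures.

ω = 2πf = 20420 rad/s
X_L = ωL = 29.61 Ω
Z = 45.00 + j29.61 Ω
|Z| = √(45.00² + 29.61²) = 53.87 Ω
I = V/|Z| = 55.69 mA
V_R = I·|Z_R| = 0.05569 × 45.00 = 2.506 V

2.506 V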